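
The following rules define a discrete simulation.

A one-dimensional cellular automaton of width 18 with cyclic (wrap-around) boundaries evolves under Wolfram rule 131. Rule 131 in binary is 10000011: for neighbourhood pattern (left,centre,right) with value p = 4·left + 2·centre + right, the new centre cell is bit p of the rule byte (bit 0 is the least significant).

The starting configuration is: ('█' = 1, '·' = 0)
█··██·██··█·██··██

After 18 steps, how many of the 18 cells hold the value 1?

k=0  █··██·██··█·██··██
k=1  ··█······█·····█·█
k=2  ·█··█████··████···
k=3  █··█·███··█·██··██
k=4  ··█···█··█·····█·█
k=5  ·█··██··█··████···
k=6  █··█···█··█·██··██
k=7  ··█··██··█·····█·█
k=8  ·█··█···█··████···
k=9  █··█··██··█·██··██
k=10  ··█··█···█·····█·█
k=11  ·█··█··██··████···
k=12  █··█··█···█·██··██
k=13  ··█··█··██·····█·█
k=14  ·█··█··█···████···
k=15  █··█··█··██·██··██
k=16  ··█··█··█······█·█
k=17  ·█··█··█··█████···
k=18  █··█··█··█·███··██

9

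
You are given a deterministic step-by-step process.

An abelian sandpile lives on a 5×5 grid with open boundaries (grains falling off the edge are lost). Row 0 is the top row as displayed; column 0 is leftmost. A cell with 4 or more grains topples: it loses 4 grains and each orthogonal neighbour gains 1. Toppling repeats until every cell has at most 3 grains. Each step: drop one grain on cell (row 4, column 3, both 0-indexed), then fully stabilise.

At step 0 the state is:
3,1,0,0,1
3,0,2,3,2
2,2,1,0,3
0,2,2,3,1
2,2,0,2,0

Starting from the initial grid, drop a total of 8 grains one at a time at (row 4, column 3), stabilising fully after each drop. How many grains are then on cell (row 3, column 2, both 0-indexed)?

3

0) 3,1,0,0,1
3,0,2,3,2
2,2,1,0,3
0,2,2,3,1
2,2,0,2,0
1) 3,1,0,0,1
3,0,2,3,2
2,2,1,0,3
0,2,2,3,1
2,2,0,3,0
2) 3,1,0,0,1
3,0,2,3,2
2,2,1,1,3
0,2,3,0,2
2,2,1,1,1
3) 3,1,0,0,1
3,0,2,3,2
2,2,1,1,3
0,2,3,0,2
2,2,1,2,1
4) 3,1,0,0,1
3,0,2,3,2
2,2,1,1,3
0,2,3,0,2
2,2,1,3,1
5) 3,1,0,0,1
3,0,2,3,2
2,2,1,1,3
0,2,3,1,2
2,2,2,0,2
6) 3,1,0,0,1
3,0,2,3,2
2,2,1,1,3
0,2,3,1,2
2,2,2,1,2
7) 3,1,0,0,1
3,0,2,3,2
2,2,1,1,3
0,2,3,1,2
2,2,2,2,2
8) 3,1,0,0,1
3,0,2,3,2
2,2,1,1,3
0,2,3,1,2
2,2,2,3,2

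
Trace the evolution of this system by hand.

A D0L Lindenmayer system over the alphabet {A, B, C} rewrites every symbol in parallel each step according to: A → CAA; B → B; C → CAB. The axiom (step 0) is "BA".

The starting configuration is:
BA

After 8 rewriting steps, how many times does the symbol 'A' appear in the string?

0) BA
1) BCAA
2) BCABCAACAA
3) BCABCAABCABCAACAACABCAACAA
4) BCABCAABCABCAACAABCABCAABCABCAACAACABCAACAACABCAABCABCAACAACABCAACAA
5) BCABCAABCABCAACAABCABCAABCABCAACAACABCAACAABCABCAABCABCAAC…BCAACAABCABCAABCABCAACAACABCAACAACABCAABCABCAACAACABCAACAA  (len 178)
6) BCABCAABCABCAACAABCABCAABCABCAACAACABCAACAABCABCAABCABCAAC…BCAACAABCABCAABCABCAACAACABCAACAACABCAABCABCAACAACABCAACAA  (len 466)
7) BCABCAABCABCAACAABCABCAABCABCAACAACABCAACAABCABCAABCABCAAC…BCAACAABCABCAABCABCAACAACABCAACAACABCAABCABCAACAACABCAACAA  (len 1220)
8) BCABCAABCABCAACAABCABCAABCABCAACAACABCAACAABCABCAABCABCAAC…BCAACAABCABCAABCABCAACAACABCAACAACABCAABCABCAACAACABCAACAA  (len 3194)

1597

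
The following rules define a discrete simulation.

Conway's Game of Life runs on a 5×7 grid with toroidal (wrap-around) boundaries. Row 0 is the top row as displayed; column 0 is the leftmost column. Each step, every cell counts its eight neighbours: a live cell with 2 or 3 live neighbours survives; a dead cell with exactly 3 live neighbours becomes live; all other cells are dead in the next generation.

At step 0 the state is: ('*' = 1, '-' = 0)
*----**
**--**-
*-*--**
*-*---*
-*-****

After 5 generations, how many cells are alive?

3

gen 0: *----**
**--**-
*-*--**
*-*---*
-*-****
gen 1: --**---
----*--
--***--
--*----
-****--
gen 2: -*-----
----*--
--*-*--
-------
-*--*--
gen 3: -------
---*---
---*---
---*---
-------
gen 4: -------
-------
--***--
-------
-------
gen 5: -------
---*---
---*---
---*---
-------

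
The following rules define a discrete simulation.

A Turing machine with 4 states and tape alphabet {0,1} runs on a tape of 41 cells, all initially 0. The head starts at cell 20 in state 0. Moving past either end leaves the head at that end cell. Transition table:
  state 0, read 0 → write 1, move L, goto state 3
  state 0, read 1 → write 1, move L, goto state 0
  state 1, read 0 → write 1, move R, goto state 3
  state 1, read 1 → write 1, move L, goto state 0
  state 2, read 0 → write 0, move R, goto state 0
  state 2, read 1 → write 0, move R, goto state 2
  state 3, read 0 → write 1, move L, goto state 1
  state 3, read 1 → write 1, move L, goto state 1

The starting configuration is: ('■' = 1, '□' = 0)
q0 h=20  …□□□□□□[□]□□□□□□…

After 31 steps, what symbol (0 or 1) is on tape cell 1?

0

0) q0 h=20  …□□□□□□[□]□□□□□□…
1) q3 h=19  …□□□□□□[□]■□□□□□…
2) q1 h=18  …□□□□□□[□]■■□□□□…
3) q3 h=19  …□□□□□■[■]■□□□□□…
4) q1 h=18  …□□□□□□[■]■■□□□□…
5) q0 h=17  …□□□□□□[□]■■■□□□…
6) q3 h=16  …□□□□□□[□]■■■■□□…
7) q1 h=15  …□□□□□□[□]■■■■■□…
8) q3 h=16  …□□□□□■[■]■■■■□□…
9) q1 h=15  …□□□□□□[■]■■■■■□…
10) q0 h=14  …□□□□□□[□]■■■■■■…
11) q3 h=13  …□□□□□□[□]■■■■■■…
12) q1 h=12  …□□□□□□[□]■■■■■■…
13) q3 h=13  …□□□□□■[■]■■■■■■…
14) q1 h=12  …□□□□□□[■]■■■■■■…
15) q0 h=11  …□□□□□□[□]■■■■■■…
16) q3 h=10  …□□□□□□[□]■■■■■■…
17) q1 h= 9  …□□□□□□[□]■■■■■■…
18) q3 h=10  …□□□□□■[■]■■■■■■…
19) q1 h= 9  …□□□□□□[■]■■■■■■…
20) q0 h= 8  …□□□□□□[□]■■■■■■…
21) q3 h= 7  …□□□□□□[□]■■■■■■…
22) q1 h= 6  |□□□□□□[□]■■■■■■…
23) q3 h= 7  …□□□□□■[■]■■■■■■…
24) q1 h= 6  |□□□□□□[■]■■■■■■…
25) q0 h= 5  |□□□□□[□]■■■■■■…
26) q3 h= 4  |□□□□[□]■■■■■■…
27) q1 h= 3  |□□□[□]■■■■■■…
28) q3 h= 4  |□□□■[■]■■■■■■…
29) q1 h= 3  |□□□[■]■■■■■■…
30) q0 h= 2  |□□[□]■■■■■■…
31) q3 h= 1  |□[□]■■■■■■…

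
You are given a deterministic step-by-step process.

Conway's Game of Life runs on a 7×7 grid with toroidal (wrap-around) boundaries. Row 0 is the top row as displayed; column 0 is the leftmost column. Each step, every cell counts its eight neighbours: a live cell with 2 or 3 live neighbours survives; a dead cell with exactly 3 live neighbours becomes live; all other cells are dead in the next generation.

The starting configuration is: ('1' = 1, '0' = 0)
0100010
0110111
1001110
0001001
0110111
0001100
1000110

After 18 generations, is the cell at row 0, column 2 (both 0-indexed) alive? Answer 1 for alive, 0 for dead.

[0] 0100010
0110111
1001110
0001001
0110111
0001100
1000110
[1] 0111000
0110000
1100000
0100000
1010001
1110000
0001011
[2] 1101100
0001000
1000000
0010001
0010001
0011010
0001101
[3] 1000010
1111100
0000000
1100001
0110011
0010011
1100001
[4] 0001110
1111101
0001001
0110011
0010000
0010000
0100000
[5] 0000011
1100001
0000000
1111011
0011000
0110000
0011100
[6] 0111111
1000011
0000010
1101101
0000101
0100100
0111110
[7] 0000000
1111000
0100000
1001101
0110101
1100000
0000001
[8] 1110000
1110000
0000101
0001101
0010101
0110011
1000000
[9] 0010001
0011001
0110101
1000101
0110101
0111011
0000000
[10] 0011000
0000001
0110101
0000101
0000100
0101111
1101011
[11] 0111110
1100010
0001001
1000100
1000001
0101000
0100000
[12] 0001111
1100010
0100111
1000010
1100001
0110000
1100000
[13] 0010110
0111000
0100100
0000100
0010001
0010001
1101111
[14] 0000000
0100010
0100100
0001010
0001010
0010100
1100000
[15] 1100000
0000000
0010110
0011010
0011010
0111100
0100000
[16] 1100000
0100000
0010110
0100011
0000010
0100100
0001000
[17] 1110000
1110000
1110111
0000001
1000111
0000100
1110000
[18] 0001001
0000010
0011010
0001000
1000101
0001100
1011000

0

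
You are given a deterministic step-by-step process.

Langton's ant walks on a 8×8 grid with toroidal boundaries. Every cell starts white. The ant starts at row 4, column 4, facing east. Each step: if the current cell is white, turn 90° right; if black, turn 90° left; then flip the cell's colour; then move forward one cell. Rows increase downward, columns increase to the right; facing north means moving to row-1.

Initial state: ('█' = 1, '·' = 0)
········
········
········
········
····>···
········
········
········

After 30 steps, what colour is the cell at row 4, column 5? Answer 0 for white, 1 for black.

gen 0: ········
········
········
········
····>···
········
········
········
gen 1: ········
········
········
········
····█···
····v···
········
········
gen 2: ········
········
········
········
····█···
···<█···
········
········
gen 3: ········
········
········
········
···^█···
···██···
········
········
gen 4: ········
········
········
········
···█>···
···██···
········
········
gen 5: ········
········
········
····^···
···█····
···██···
········
········
gen 6: ········
········
········
····█>··
···█····
···██···
········
········
gen 7: ········
········
········
····██··
···█·v··
···██···
········
········
gen 8: ········
········
········
····██··
···█<█··
···██···
········
········
gen 9: ········
········
········
····^█··
···███··
···██···
········
········
gen 10: ········
········
········
···<·█··
···███··
···██···
········
········
gen 11: ········
········
···^····
···█·█··
···███··
···██···
········
········
gen 12: ········
········
···█>···
···█·█··
···███··
···██···
········
········
gen 13: ········
········
···██···
···█v█··
···███··
···██···
········
········
gen 14: ········
········
···██···
···<██··
···███··
···██···
········
········
gen 15: ········
········
···██···
····██··
···v██··
···██···
········
········
gen 16: ········
········
···██···
····██··
····>█··
···██···
········
········
gen 17: ········
········
···██···
····^█··
·····█··
···██···
········
········
gen 18: ········
········
···██···
···<·█··
·····█··
···██···
········
········
gen 19: ········
········
···^█···
···█·█··
·····█··
···██···
········
········
gen 20: ········
········
··<·█···
···█·█··
·····█··
···██···
········
········
gen 21: ········
··^·····
··█·█···
···█·█··
·····█··
···██···
········
········
gen 22: ········
··█>····
··█·█···
···█·█··
·····█··
···██···
········
········
gen 23: ········
··██····
··█v█···
···█·█··
·····█··
···██···
········
········
gen 24: ········
··██····
··<██···
···█·█··
·····█··
···██···
········
········
gen 25: ········
··██····
···██···
··v█·█··
·····█··
···██···
········
········
gen 26: ········
··██····
···██···
·<██·█··
·····█··
···██···
········
········
gen 27: ········
··██····
·^·██···
·███·█··
·····█··
···██···
········
········
gen 28: ········
··██····
·█>██···
·███·█··
·····█··
···██···
········
········
gen 29: ········
··██····
·████···
·█v█·█··
·····█··
···██···
········
········
gen 30: ········
··██····
·████···
·█·>·█··
·····█··
···██···
········
········

1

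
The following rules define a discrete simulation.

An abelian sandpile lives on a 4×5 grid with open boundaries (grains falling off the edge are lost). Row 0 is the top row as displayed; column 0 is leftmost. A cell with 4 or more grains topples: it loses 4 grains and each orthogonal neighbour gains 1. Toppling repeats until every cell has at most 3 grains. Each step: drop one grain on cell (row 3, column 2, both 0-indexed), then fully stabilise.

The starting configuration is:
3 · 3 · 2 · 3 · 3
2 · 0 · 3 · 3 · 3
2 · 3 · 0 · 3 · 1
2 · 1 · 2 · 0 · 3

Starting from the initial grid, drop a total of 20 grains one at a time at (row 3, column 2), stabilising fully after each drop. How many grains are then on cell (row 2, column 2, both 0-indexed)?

1

gen 0: 3 · 3 · 2 · 3 · 3
2 · 0 · 3 · 3 · 3
2 · 3 · 0 · 3 · 1
2 · 1 · 2 · 0 · 3
gen 1: 3 · 3 · 2 · 3 · 3
2 · 0 · 3 · 3 · 3
2 · 3 · 0 · 3 · 1
2 · 1 · 3 · 0 · 3
gen 2: 3 · 3 · 2 · 3 · 3
2 · 0 · 3 · 3 · 3
2 · 3 · 1 · 3 · 1
2 · 2 · 0 · 1 · 3
gen 3: 3 · 3 · 2 · 3 · 3
2 · 0 · 3 · 3 · 3
2 · 3 · 1 · 3 · 1
2 · 2 · 1 · 1 · 3
gen 4: 3 · 3 · 2 · 3 · 3
2 · 0 · 3 · 3 · 3
2 · 3 · 1 · 3 · 1
2 · 2 · 2 · 1 · 3
gen 5: 3 · 3 · 2 · 3 · 3
2 · 0 · 3 · 3 · 3
2 · 3 · 1 · 3 · 1
2 · 2 · 3 · 1 · 3
gen 6: 3 · 3 · 2 · 3 · 3
2 · 0 · 3 · 3 · 3
2 · 3 · 2 · 3 · 1
2 · 3 · 0 · 2 · 3
gen 7: 3 · 3 · 2 · 3 · 3
2 · 0 · 3 · 3 · 3
2 · 3 · 2 · 3 · 1
2 · 3 · 1 · 2 · 3
gen 8: 3 · 3 · 2 · 3 · 3
2 · 0 · 3 · 3 · 3
2 · 3 · 2 · 3 · 1
2 · 3 · 2 · 2 · 3
gen 9: 3 · 3 · 2 · 3 · 3
2 · 0 · 3 · 3 · 3
2 · 3 · 2 · 3 · 1
2 · 3 · 3 · 2 · 3
gen 10: 0 · 1 · 1 · 2 · 1
3 · 3 · 2 · 3 · 2
3 · 1 · 2 · 3 · 0
3 · 1 · 3 · 1 · 1
gen 11: 0 · 1 · 1 · 2 · 1
3 · 3 · 2 · 3 · 2
3 · 1 · 3 · 3 · 0
3 · 2 · 0 · 2 · 1
gen 12: 0 · 1 · 1 · 2 · 1
3 · 3 · 2 · 3 · 2
3 · 1 · 3 · 3 · 0
3 · 2 · 1 · 2 · 1
gen 13: 0 · 1 · 1 · 2 · 1
3 · 3 · 2 · 3 · 2
3 · 1 · 3 · 3 · 0
3 · 2 · 2 · 2 · 1
gen 14: 0 · 1 · 1 · 2 · 1
3 · 3 · 2 · 3 · 2
3 · 1 · 3 · 3 · 0
3 · 2 · 3 · 2 · 1
gen 15: 1 · 2 · 2 · 3 · 1
1 · 2 · 1 · 1 · 3
2 · 1 · 3 · 2 · 1
1 · 1 · 3 · 0 · 2
gen 16: 1 · 2 · 2 · 3 · 1
1 · 2 · 2 · 1 · 3
2 · 2 · 0 · 3 · 1
1 · 2 · 1 · 1 · 2
gen 17: 1 · 2 · 2 · 3 · 1
1 · 2 · 2 · 1 · 3
2 · 2 · 0 · 3 · 1
1 · 2 · 2 · 1 · 2
gen 18: 1 · 2 · 2 · 3 · 1
1 · 2 · 2 · 1 · 3
2 · 2 · 0 · 3 · 1
1 · 2 · 3 · 1 · 2
gen 19: 1 · 2 · 2 · 3 · 1
1 · 2 · 2 · 1 · 3
2 · 2 · 1 · 3 · 1
1 · 3 · 0 · 2 · 2
gen 20: 1 · 2 · 2 · 3 · 1
1 · 2 · 2 · 1 · 3
2 · 2 · 1 · 3 · 1
1 · 3 · 1 · 2 · 2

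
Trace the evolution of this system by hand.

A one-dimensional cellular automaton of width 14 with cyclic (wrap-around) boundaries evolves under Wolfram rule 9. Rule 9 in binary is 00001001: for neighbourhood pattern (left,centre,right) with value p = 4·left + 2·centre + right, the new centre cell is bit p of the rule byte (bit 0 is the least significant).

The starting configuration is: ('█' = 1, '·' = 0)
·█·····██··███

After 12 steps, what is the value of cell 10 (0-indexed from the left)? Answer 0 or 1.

gen 0: ·█·····██··███
gen 1: ···███·█···█··
gen 2: ██·█·····█···█
gen 3: ·····███···█·█
gen 4: ·███·█···█····
gen 5: ·█·····█···███
gen 6: ···███···█·█··
gen 7: ██·█···█·····█
gen 8: ·····█···███·█
gen 9: ·███···█·█····
gen 10: ·█···█·····███
gen 11: ···█···███·█··
gen 12: ██···█·█·····█

0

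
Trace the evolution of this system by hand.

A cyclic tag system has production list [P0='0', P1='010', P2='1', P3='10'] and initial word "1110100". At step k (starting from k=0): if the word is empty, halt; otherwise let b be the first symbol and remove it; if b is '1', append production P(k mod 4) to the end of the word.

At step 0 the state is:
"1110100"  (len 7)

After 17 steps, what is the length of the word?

[0] "1110100"  (len 7)
[1] "1101000"  (len 7)
[2] "101000010"  (len 9)
[3] "010000101"  (len 9)
[4] "10000101"  (len 8)
[5] "00001010"  (len 8)
[6] "0001010"  (len 7)
[7] "001010"  (len 6)
[8] "01010"  (len 5)
[9] "1010"  (len 4)
[10] "010010"  (len 6)
[11] "10010"  (len 5)
[12] "001010"  (len 6)
[13] "01010"  (len 5)
[14] "1010"  (len 4)
[15] "0101"  (len 4)
[16] "101"  (len 3)
[17] "010"  (len 3)

3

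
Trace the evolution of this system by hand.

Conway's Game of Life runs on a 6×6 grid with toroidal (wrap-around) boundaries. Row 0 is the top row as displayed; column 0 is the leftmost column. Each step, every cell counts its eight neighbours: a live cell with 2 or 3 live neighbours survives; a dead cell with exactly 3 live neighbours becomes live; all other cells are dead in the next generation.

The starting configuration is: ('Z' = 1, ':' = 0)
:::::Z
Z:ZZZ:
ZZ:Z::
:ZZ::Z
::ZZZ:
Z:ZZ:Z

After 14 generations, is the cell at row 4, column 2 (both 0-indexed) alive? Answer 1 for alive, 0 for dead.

0

0) :::::Z
Z:ZZZ:
ZZ:Z::
:ZZ::Z
::ZZZ:
Z:ZZ:Z
1) ::::::
Z:ZZZ:
::::::
:::::Z
::::::
ZZZ::Z
2) ::::Z:
:::Z::
:::ZZZ
::::::
:Z:::Z
ZZ::::
3) ::::::
:::Z:Z
:::ZZ:
Z::::Z
:Z::::
ZZ:::Z
4) ::::ZZ
:::Z::
Z::Z::
Z:::ZZ
:Z::::
ZZ::::
5) Z:::ZZ
:::Z:Z
Z::Z::
ZZ::ZZ
:Z::::
ZZ:::Z
6) :Z::::
:::Z::
:ZZZ::
:ZZ:ZZ
::Z:Z:
:Z::Z:
7) ::Z:::
:Z:Z::
ZZ::::
Z:::ZZ
Z:Z:Z:
:ZZZ::
8) ::::::
ZZ::::
:ZZ:Z:
:::ZZ:
Z:Z:Z:
::::::
9) ::::::
ZZZ:::
ZZZ:ZZ
::::Z:
::::ZZ
::::::
10) :Z::::
::ZZ::
::Z:Z:
:Z::::
::::ZZ
::::::
11) ::Z:::
:ZZZ::
:ZZ:::
:::ZZZ
::::::
::::::
12) :ZZZ::
:::Z::
ZZ::::
::ZZZ:
::::Z:
::::::
13) ::ZZ::
Z::Z::
:Z::Z:
:ZZZZZ
::::Z:
::ZZ::
14) :Z::Z:
:Z:ZZ:
:Z::::
ZZZ::Z
:Z:::Z
::Z:Z:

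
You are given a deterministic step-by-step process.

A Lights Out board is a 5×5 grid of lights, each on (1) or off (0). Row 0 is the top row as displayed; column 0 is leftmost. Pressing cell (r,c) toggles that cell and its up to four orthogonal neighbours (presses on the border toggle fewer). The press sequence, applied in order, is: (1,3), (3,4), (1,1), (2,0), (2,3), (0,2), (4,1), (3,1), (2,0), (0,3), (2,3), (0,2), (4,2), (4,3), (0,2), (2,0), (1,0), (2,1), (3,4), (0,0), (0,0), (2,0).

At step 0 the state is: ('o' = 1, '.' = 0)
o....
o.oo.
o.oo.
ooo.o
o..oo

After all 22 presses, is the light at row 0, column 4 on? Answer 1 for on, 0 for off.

1

gen 0: o....
o.oo.
o.oo.
ooo.o
o..oo
gen 1: o..o.
o...o
o.o..
ooo.o
o..oo
gen 2: o..o.
o...o
o.o.o
oooo.
o..o.
gen 3: oo.o.
.oo.o
ooo.o
oooo.
o..o.
gen 4: oo.o.
ooo.o
..o.o
.ooo.
o..o.
gen 5: oo.o.
ooooo
...o.
.oo..
o..o.
gen 6: o.o..
oo.oo
...o.
.oo..
o..o.
gen 7: o.o..
oo.oo
...o.
..o..
.ooo.
gen 8: o.o..
oo.oo
.o.o.
oo...
..oo.
gen 9: o.o..
.o.oo
o..o.
.o...
..oo.
gen 10: o..oo
.o..o
o..o.
.o...
..oo.
gen 11: o..oo
.o.oo
o.o.o
.o.o.
..oo.
gen 12: ooo.o
.oooo
o.o.o
.o.o.
..oo.
gen 13: ooo.o
.oooo
o.o.o
.ooo.
.o...
gen 14: ooo.o
.oooo
o.o.o
.oo..
.oooo
gen 15: o..oo
.o.oo
o.o.o
.oo..
.oooo
gen 16: o..oo
oo.oo
.oo.o
ooo..
.oooo
gen 17: ...oo
...oo
ooo.o
ooo..
.oooo
gen 18: ...oo
.o.oo
....o
o.o..
.oooo
gen 19: ...oo
.o.oo
.....
o.ooo
.ooo.
gen 20: oo.oo
oo.oo
.....
o.ooo
.ooo.
gen 21: ...oo
.o.oo
.....
o.ooo
.ooo.
gen 22: ...oo
oo.oo
oo...
..ooo
.ooo.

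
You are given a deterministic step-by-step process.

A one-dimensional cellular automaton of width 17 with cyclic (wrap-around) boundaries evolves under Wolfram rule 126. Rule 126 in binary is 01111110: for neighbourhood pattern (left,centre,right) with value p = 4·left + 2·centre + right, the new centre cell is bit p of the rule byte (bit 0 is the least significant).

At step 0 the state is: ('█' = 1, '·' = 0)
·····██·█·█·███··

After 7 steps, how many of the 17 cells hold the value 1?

k=0  ·····██·█·█·███··
k=1  ····█████████·██·
k=2  ···██·······█████
k=3  █·████·····██···█
k=4  ███··██···████·██
k=5  ··██████·██··███·
k=6  ·██····███████·██
k=7  ████··██·····████

10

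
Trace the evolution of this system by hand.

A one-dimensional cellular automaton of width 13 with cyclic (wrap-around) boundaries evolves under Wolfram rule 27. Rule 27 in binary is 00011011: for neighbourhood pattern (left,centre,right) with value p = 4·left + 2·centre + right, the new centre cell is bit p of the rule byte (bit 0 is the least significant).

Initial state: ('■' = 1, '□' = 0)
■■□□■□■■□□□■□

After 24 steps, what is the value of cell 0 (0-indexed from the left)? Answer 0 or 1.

0) ■■□□■□■■□□□■□
1) ■□■■□□■□■■■□□
2) □□■□■■□□■□□■■
3) ■■□□■□■■□■■■□
4) ■□■■□□■□□■□□□
5) □□■□■■□■■□■■■
6) ■■□□■□□■□□■□□
7) ■□■■□■■□■■□■■
8) □□■□□■□□■□□■□
9) ■■□■■□■■□■■□■
10) □□□■□□■□□■□□■
11) ■■■□■■□■■□■■□
12) ■□□□■□□■□□■□□
13) □■■■□■■□■■□■■
14) □■□□□■□□■□□■□
15) ■□■■■□■■□■■□■
16) □□■□□□■□□■□□■
17) ■■□■■■□■■□■■□
18) ■□□■□□□■□□■□□
19) □■■□■■■□■■□■■
20) □■□□■□□□■□□■□
21) ■□■■□■■■□■■□■
22) □□■□□■□□□■□□■
23) ■■□■■□■■■□■■□
24) ■□□■□□■□□□■□□

1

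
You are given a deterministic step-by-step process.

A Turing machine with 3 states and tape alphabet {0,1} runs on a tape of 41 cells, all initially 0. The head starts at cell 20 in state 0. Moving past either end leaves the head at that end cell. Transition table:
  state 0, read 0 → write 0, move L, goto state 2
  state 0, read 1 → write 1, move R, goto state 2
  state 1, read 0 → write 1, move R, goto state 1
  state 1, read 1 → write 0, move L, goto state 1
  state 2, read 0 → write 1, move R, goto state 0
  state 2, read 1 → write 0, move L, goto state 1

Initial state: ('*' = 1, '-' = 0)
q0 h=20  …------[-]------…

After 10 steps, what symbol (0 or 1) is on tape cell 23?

1

0) q0 h=20  …------[-]------…
1) q2 h=19  …------[-]------…
2) q0 h=20  …-----*[-]------…
3) q2 h=19  …------[*]------…
4) q1 h=18  …------[-]------…
5) q1 h=19  …-----*[-]------…
6) q1 h=20  …----**[-]------…
7) q1 h=21  …---***[-]------…
8) q1 h=22  …--****[-]------…
9) q1 h=23  …-*****[-]------…
10) q1 h=24  …******[-]------…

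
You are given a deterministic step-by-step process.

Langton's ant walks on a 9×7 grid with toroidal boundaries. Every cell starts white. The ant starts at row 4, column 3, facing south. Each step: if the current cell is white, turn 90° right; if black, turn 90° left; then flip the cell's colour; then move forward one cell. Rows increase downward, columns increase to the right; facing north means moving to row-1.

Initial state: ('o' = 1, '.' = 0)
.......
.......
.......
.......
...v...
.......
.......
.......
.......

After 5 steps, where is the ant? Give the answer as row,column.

t=0: .......
.......
.......
.......
...v...
.......
.......
.......
.......
t=1: .......
.......
.......
.......
..<o...
.......
.......
.......
.......
t=2: .......
.......
.......
..^....
..oo...
.......
.......
.......
.......
t=3: .......
.......
.......
..o>...
..oo...
.......
.......
.......
.......
t=4: .......
.......
.......
..oo...
..ov...
.......
.......
.......
.......
t=5: .......
.......
.......
..oo...
..o.>..
.......
.......
.......
.......

4,4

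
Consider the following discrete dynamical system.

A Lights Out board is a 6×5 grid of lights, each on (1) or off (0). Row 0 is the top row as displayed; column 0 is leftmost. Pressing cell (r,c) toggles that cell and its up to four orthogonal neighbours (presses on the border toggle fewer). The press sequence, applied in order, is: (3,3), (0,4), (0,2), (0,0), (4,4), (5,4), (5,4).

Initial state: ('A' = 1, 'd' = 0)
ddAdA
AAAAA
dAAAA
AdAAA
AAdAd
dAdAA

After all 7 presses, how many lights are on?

14

gen 0: ddAdA
AAAAA
dAAAA
AdAAA
AAdAd
dAdAA
gen 1: ddAdA
AAAAA
dAAdA
Adddd
AAddd
dAdAA
gen 2: ddAAd
AAAAd
dAAdA
Adddd
AAddd
dAdAA
gen 3: dAddd
AAdAd
dAAdA
Adddd
AAddd
dAdAA
gen 4: Adddd
dAdAd
dAAdA
Adddd
AAddd
dAdAA
gen 5: Adddd
dAdAd
dAAdA
AdddA
AAdAA
dAdAd
gen 6: Adddd
dAdAd
dAAdA
AdddA
AAdAd
dAddA
gen 7: Adddd
dAdAd
dAAdA
AdddA
AAdAA
dAdAd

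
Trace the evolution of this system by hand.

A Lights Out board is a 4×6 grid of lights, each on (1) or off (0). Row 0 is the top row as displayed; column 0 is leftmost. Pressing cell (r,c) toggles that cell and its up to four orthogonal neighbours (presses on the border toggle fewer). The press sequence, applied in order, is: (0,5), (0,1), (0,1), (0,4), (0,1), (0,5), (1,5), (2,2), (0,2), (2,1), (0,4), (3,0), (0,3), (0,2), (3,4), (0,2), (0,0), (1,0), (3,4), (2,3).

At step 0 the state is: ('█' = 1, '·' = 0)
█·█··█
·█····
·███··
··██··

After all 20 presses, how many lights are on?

[0] █·█··█
·█····
·███··
··██··
[1] █·█·█·
·█···█
·███··
··██··
[2] ·█··█·
·····█
·███··
··██··
[3] █·█·█·
·█···█
·███··
··██··
[4] █·██·█
·█··██
·███··
··██··
[5] ·█·█·█
····██
·███··
··██··
[6] ·█·██·
····█·
·███··
··██··
[7] ·█·███
·····█
·███·█
··██··
[8] ·█·███
··█··█
·····█
···█··
[9] ··█·██
·····█
·····█
···█··
[10] ··█·██
·█···█
███··█
·█·█··
[11] ··██··
·█··██
███··█
·█·█··
[12] ··██··
·█··██
·██··█
█··█··
[13] ····█·
·█·███
·██··█
█··█··
[14] ·████·
·█████
·██··█
█··█··
[15] ·████·
·█████
·██·██
█···██
[16] ····█·
·█·███
·██·██
█···██
[17] ██··█·
██·███
·██·██
█···██
[18] ·█··█·
···███
███·██
█···██
[19] ·█··█·
···███
███··█
█··█··
[20] ·█··█·
····██
██·███
█·····

10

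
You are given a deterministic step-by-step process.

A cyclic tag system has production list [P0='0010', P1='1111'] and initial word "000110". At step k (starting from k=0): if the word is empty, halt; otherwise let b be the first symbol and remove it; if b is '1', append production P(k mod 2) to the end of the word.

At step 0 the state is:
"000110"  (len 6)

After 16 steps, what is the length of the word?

step 0: "000110"  (len 6)
step 1: "00110"  (len 5)
step 2: "0110"  (len 4)
step 3: "110"  (len 3)
step 4: "101111"  (len 6)
step 5: "011110010"  (len 9)
step 6: "11110010"  (len 8)
step 7: "11100100010"  (len 11)
step 8: "11001000101111"  (len 14)
step 9: "10010001011110010"  (len 17)
step 10: "00100010111100101111"  (len 20)
step 11: "0100010111100101111"  (len 19)
step 12: "100010111100101111"  (len 18)
step 13: "000101111001011110010"  (len 21)
step 14: "00101111001011110010"  (len 20)
step 15: "0101111001011110010"  (len 19)
step 16: "101111001011110010"  (len 18)

18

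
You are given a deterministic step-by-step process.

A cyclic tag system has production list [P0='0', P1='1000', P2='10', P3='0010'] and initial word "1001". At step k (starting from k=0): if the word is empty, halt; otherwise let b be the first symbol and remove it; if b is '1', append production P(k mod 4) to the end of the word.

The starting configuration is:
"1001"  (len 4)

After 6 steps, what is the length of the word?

3

k=0  "1001"  (len 4)
k=1  "0010"  (len 4)
k=2  "010"  (len 3)
k=3  "10"  (len 2)
k=4  "00010"  (len 5)
k=5  "0010"  (len 4)
k=6  "010"  (len 3)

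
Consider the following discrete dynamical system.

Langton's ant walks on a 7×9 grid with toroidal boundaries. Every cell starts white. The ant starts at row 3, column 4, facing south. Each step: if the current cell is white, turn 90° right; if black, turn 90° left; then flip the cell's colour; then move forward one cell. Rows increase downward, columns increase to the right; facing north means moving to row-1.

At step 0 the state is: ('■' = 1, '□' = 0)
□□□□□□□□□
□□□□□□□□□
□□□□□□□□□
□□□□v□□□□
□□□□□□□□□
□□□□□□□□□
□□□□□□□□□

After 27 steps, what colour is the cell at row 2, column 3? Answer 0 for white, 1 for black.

gen 0: □□□□□□□□□
□□□□□□□□□
□□□□□□□□□
□□□□v□□□□
□□□□□□□□□
□□□□□□□□□
□□□□□□□□□
gen 1: □□□□□□□□□
□□□□□□□□□
□□□□□□□□□
□□□<■□□□□
□□□□□□□□□
□□□□□□□□□
□□□□□□□□□
gen 2: □□□□□□□□□
□□□□□□□□□
□□□^□□□□□
□□□■■□□□□
□□□□□□□□□
□□□□□□□□□
□□□□□□□□□
gen 3: □□□□□□□□□
□□□□□□□□□
□□□■>□□□□
□□□■■□□□□
□□□□□□□□□
□□□□□□□□□
□□□□□□□□□
gen 4: □□□□□□□□□
□□□□□□□□□
□□□■■□□□□
□□□■v□□□□
□□□□□□□□□
□□□□□□□□□
□□□□□□□□□
gen 5: □□□□□□□□□
□□□□□□□□□
□□□■■□□□□
□□□■□>□□□
□□□□□□□□□
□□□□□□□□□
□□□□□□□□□
gen 6: □□□□□□□□□
□□□□□□□□□
□□□■■□□□□
□□□■□■□□□
□□□□□v□□□
□□□□□□□□□
□□□□□□□□□
gen 7: □□□□□□□□□
□□□□□□□□□
□□□■■□□□□
□□□■□■□□□
□□□□<■□□□
□□□□□□□□□
□□□□□□□□□
gen 8: □□□□□□□□□
□□□□□□□□□
□□□■■□□□□
□□□■^■□□□
□□□□■■□□□
□□□□□□□□□
□□□□□□□□□
gen 9: □□□□□□□□□
□□□□□□□□□
□□□■■□□□□
□□□■■>□□□
□□□□■■□□□
□□□□□□□□□
□□□□□□□□□
gen 10: □□□□□□□□□
□□□□□□□□□
□□□■■^□□□
□□□■■□□□□
□□□□■■□□□
□□□□□□□□□
□□□□□□□□□
gen 11: □□□□□□□□□
□□□□□□□□□
□□□■■■>□□
□□□■■□□□□
□□□□■■□□□
□□□□□□□□□
□□□□□□□□□
gen 12: □□□□□□□□□
□□□□□□□□□
□□□■■■■□□
□□□■■□v□□
□□□□■■□□□
□□□□□□□□□
□□□□□□□□□
gen 13: □□□□□□□□□
□□□□□□□□□
□□□■■■■□□
□□□■■<■□□
□□□□■■□□□
□□□□□□□□□
□□□□□□□□□
gen 14: □□□□□□□□□
□□□□□□□□□
□□□■■^■□□
□□□■■■■□□
□□□□■■□□□
□□□□□□□□□
□□□□□□□□□
gen 15: □□□□□□□□□
□□□□□□□□□
□□□■<□■□□
□□□■■■■□□
□□□□■■□□□
□□□□□□□□□
□□□□□□□□□
gen 16: □□□□□□□□□
□□□□□□□□□
□□□■□□■□□
□□□■v■■□□
□□□□■■□□□
□□□□□□□□□
□□□□□□□□□
gen 17: □□□□□□□□□
□□□□□□□□□
□□□■□□■□□
□□□■□>■□□
□□□□■■□□□
□□□□□□□□□
□□□□□□□□□
gen 18: □□□□□□□□□
□□□□□□□□□
□□□■□^■□□
□□□■□□■□□
□□□□■■□□□
□□□□□□□□□
□□□□□□□□□
gen 19: □□□□□□□□□
□□□□□□□□□
□□□■□■>□□
□□□■□□■□□
□□□□■■□□□
□□□□□□□□□
□□□□□□□□□
gen 20: □□□□□□□□□
□□□□□□^□□
□□□■□■□□□
□□□■□□■□□
□□□□■■□□□
□□□□□□□□□
□□□□□□□□□
gen 21: □□□□□□□□□
□□□□□□■>□
□□□■□■□□□
□□□■□□■□□
□□□□■■□□□
□□□□□□□□□
□□□□□□□□□
gen 22: □□□□□□□□□
□□□□□□■■□
□□□■□■□v□
□□□■□□■□□
□□□□■■□□□
□□□□□□□□□
□□□□□□□□□
gen 23: □□□□□□□□□
□□□□□□■■□
□□□■□■<■□
□□□■□□■□□
□□□□■■□□□
□□□□□□□□□
□□□□□□□□□
gen 24: □□□□□□□□□
□□□□□□^■□
□□□■□■■■□
□□□■□□■□□
□□□□■■□□□
□□□□□□□□□
□□□□□□□□□
gen 25: □□□□□□□□□
□□□□□<□■□
□□□■□■■■□
□□□■□□■□□
□□□□■■□□□
□□□□□□□□□
□□□□□□□□□
gen 26: □□□□□^□□□
□□□□□■□■□
□□□■□■■■□
□□□■□□■□□
□□□□■■□□□
□□□□□□□□□
□□□□□□□□□
gen 27: □□□□□■>□□
□□□□□■□■□
□□□■□■■■□
□□□■□□■□□
□□□□■■□□□
□□□□□□□□□
□□□□□□□□□

1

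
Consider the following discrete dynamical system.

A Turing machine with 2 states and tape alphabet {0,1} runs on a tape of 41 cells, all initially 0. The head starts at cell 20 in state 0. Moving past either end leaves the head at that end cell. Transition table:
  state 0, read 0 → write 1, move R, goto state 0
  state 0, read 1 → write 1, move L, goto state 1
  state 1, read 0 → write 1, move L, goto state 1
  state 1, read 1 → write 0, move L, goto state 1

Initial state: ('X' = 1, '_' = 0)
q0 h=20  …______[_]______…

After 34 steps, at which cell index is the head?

27

[0] q0 h=20  …______[_]______…
[1] q0 h=21  …_____X[_]______…
[2] q0 h=22  …____XX[_]______…
[3] q0 h=23  …___XXX[_]______…
[4] q0 h=24  …__XXXX[_]______…
[5] q0 h=25  …_XXXXX[_]______…
[6] q0 h=26  …XXXXXX[_]______…
[7] q0 h=27  …XXXXXX[_]______…
[8] q0 h=28  …XXXXXX[_]______…
[9] q0 h=29  …XXXXXX[_]______…
[10] q0 h=30  …XXXXXX[_]______…
[11] q0 h=31  …XXXXXX[_]______…
[12] q0 h=32  …XXXXXX[_]______…
[13] q0 h=33  …XXXXXX[_]______…
[14] q0 h=34  …XXXXXX[_]______|
[15] q0 h=35  …XXXXXX[_]_____|
[16] q0 h=36  …XXXXXX[_]____|
[17] q0 h=37  …XXXXXX[_]___|
[18] q0 h=38  …XXXXXX[_]__|
[19] q0 h=39  …XXXXXX[_]_|
[20] q0 h=40  …XXXXXX[_]|
[21] q0 h=40  …XXXXXX[X]|
[22] q1 h=39  …XXXXXX[X]X|
[23] q1 h=38  …XXXXXX[X]_X|
[24] q1 h=37  …XXXXXX[X]__X|
[25] q1 h=36  …XXXXXX[X]___X|
[26] q1 h=35  …XXXXXX[X]____X|
[27] q1 h=34  …XXXXXX[X]_____X|
[28] q1 h=33  …XXXXXX[X]______…
[29] q1 h=32  …XXXXXX[X]______…
[30] q1 h=31  …XXXXXX[X]______…
[31] q1 h=30  …XXXXXX[X]______…
[32] q1 h=29  …XXXXXX[X]______…
[33] q1 h=28  …XXXXXX[X]______…
[34] q1 h=27  …XXXXXX[X]______…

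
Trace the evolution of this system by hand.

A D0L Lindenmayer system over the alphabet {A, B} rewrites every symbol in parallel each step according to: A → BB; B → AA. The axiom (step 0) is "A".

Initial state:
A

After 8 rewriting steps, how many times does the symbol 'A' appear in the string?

k=0  A
k=1  BB
k=2  AAAA
k=3  BBBBBBBB
k=4  AAAAAAAAAAAAAAAA
k=5  BBBBBBBBBBBBBBBBBBBBBBBBBBBBBBBB
k=6  AAAAAAAAAAAAAAAAAAAAAAAAAAAAAAAAAAAAAAAAAAAAAAAAAAAAAAAAAAAAAAAA
k=7  BBBBBBBBBBBBBBBBBBBBBBBBBBBBBBBBBBBBBBBBBBBBBBBBBBBBBBBBBB…BBBBBBBBBBBBBBBBBBBBBBBBBBBBBBBBBBBBBBBBBBBBBBBBBBBBBBBBBB  (len 128)
k=8  AAAAAAAAAAAAAAAAAAAAAAAAAAAAAAAAAAAAAAAAAAAAAAAAAAAAAAAAAA…AAAAAAAAAAAAAAAAAAAAAAAAAAAAAAAAAAAAAAAAAAAAAAAAAAAAAAAAAA  (len 256)

256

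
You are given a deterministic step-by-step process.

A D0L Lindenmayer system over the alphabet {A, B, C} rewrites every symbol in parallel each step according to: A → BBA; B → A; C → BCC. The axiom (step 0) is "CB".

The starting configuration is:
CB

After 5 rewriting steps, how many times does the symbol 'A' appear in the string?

t=0: CB
t=1: BCCA
t=2: ABCCBCCBBA
t=3: BBAABCCBCCABCCBCCAABBA
t=4: AABBABBAABCCBCCABCCBCCBBAABCCBCCABCCBCCBBABBAAABBA
t=5: BBABBAAABBAAABBABBAABCCBCCABCCBCCBBAABCCBCCABCCBCCAABBABBAABCCBCCABCCBCCBBAABCCBCCABCCBCCAABBAAABBABBABBAAABBA

34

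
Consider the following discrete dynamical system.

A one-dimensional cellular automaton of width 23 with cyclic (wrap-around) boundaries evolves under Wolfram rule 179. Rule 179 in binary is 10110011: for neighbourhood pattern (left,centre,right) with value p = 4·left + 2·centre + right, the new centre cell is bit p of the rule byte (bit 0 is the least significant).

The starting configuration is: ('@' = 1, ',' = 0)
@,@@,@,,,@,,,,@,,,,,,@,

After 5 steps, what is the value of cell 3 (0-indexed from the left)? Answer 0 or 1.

0

gen 0: @,@@,@,,,@,,,,@,,,,,,@,
gen 1: ,@,,@,@@@,@@@@,@@@@@@,@
gen 2: @,@@,@,@,@,@@,@,@@@@,@,
gen 3: ,@,,@,@,@,@,,@,@,@@,@,@
gen 4: @,@@,@,@,@,@@,@,@,,@,@,
gen 5: ,@,,@,@,@,@,,@,@,@@,@,@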